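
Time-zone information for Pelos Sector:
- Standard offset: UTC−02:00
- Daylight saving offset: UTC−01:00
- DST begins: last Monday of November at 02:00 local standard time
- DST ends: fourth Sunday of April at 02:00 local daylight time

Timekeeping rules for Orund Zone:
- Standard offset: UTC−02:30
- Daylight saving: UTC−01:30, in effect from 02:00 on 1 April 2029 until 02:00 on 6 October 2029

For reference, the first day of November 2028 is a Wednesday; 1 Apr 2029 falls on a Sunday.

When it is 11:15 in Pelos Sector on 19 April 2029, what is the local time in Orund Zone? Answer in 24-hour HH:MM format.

1 November 2028 is a Wednesday, so Mondays fall on 6, 13, 20, 27; the last is November 27.
1 April 2029 is a Sunday, so the first Sunday is April 1 and the fourth is April 22.
19 April 2029 falls between 27 November 2028 and 22 April 2029, so daylight saving is in effect and Pelos Sector is at UTC−01:00.
11:15 Pelos Sector + 1h = 12:15 UTC.
At the standard offset (UTC−02:30), 12:15 UTC − 2h30m = 09:45 Orund Zone standard time.
The standard-time date in Orund Zone, 19 April 2029, lies within the daylight-saving period (1 April – 6 October), so Orund Zone is on daylight time, UTC−01:30.
12:15 UTC − 1h30m = 10:45 Orund Zone.

10:45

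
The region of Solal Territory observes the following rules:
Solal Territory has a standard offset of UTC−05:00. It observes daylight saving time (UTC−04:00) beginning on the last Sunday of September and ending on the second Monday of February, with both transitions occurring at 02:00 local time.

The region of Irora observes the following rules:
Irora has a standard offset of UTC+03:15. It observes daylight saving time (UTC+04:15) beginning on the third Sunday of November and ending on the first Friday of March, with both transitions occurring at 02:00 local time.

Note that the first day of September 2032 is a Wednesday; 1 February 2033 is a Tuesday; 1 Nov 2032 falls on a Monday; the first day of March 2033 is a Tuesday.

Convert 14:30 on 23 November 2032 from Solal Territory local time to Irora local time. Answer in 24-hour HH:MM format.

22:45

1 September 2032 is a Wednesday, so Sundays fall on 5, 12, 19, 26; the last is September 26.
1 February 2033 is a Tuesday, so the first Monday is February 7 and the second is February 14.
23 November 2032 falls between 26 September 2032 and 14 February 2033, so daylight saving is in effect and Solal Territory is at UTC−04:00.
14:30 Solal Territory + 4h = 18:30 UTC.
1 November 2032 is a Monday, so the first Sunday is November 7 and the third is November 21.
1 March 2033 is a Tuesday, so the first Friday is March 4.
At the standard offset (UTC+03:15), 18:30 UTC + 3h15m = 21:45 Irora standard time.
Daylight saving runs 21 November 2032 – 4 March 2033; the standard-time date in Irora, 23 November 2032, is inside that window, so Irora is at UTC+04:15.
18:30 UTC + 4h15m = 22:45 Irora.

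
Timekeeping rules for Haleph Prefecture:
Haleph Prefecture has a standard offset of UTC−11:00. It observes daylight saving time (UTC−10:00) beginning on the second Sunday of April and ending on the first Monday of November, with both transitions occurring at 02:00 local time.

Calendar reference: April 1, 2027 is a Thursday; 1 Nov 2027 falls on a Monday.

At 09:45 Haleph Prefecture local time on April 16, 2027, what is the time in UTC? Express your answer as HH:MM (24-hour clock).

19:45

1 April 2027 is a Thursday, so the first Sunday is April 4 and the second is April 11.
1 November 2027 is a Monday, so the first Monday is November 1.
Daylight saving runs 11 April – 1 November; April 16, 2027 is inside that window, so Haleph Prefecture is at UTC−10:00.
09:45 local + 10h = 19:45 UTC.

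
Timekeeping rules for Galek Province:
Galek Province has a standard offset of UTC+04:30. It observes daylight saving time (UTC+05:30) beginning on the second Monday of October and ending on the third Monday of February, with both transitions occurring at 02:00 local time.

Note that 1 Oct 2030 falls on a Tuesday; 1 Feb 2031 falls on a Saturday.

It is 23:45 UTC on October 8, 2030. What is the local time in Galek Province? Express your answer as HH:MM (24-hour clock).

1 October 2030 is a Tuesday, so the first Monday is October 7 and the second is October 14.
1 February 2031 is a Saturday, so the first Monday is February 3 and the third is February 17.
At the standard offset (UTC+04:30), 23:45 UTC + 4h30m = 04:15 Galek Province standard time (rolling into the next day, 9 October 2030).
The standard-time date in Galek Province, October 9, 2030, does not fall between 14 October 2030 and 17 February 2031, so daylight saving is not in effect and Galek Province is at UTC+04:30.
23:45 UTC + 4h30m = 04:15 local (rolling into the next day, 9 October 2030).

04:15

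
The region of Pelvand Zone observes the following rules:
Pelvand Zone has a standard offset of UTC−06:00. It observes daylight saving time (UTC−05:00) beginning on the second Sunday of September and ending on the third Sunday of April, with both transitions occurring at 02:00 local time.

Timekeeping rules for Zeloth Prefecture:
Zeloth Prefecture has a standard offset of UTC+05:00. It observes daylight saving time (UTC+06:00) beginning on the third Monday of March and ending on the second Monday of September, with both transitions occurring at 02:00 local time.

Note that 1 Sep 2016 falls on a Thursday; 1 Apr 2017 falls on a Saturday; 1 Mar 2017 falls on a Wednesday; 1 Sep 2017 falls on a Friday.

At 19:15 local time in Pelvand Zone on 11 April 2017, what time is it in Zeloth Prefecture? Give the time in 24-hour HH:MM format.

06:15

1 September 2016 is a Thursday, so the first Sunday is September 4 and the second is September 11.
1 April 2017 is a Saturday, so the first Sunday is April 2 and the third is April 16.
11 April 2017 lies within the daylight-saving period (11 September 2016 – 16 April 2017), so Pelvand Zone is on daylight time, UTC−05:00.
19:15 Pelvand Zone + 5h = 00:15 UTC (rolling into the next day, 12 April 2017).
1 March 2017 is a Wednesday, so the first Monday is March 6 and the third is March 20.
1 September 2017 is a Friday, so the first Monday is September 4 and the second is September 11.
At the standard offset (UTC+05:00), 00:15 UTC + 5h = 05:15 Zeloth Prefecture standard time.
Daylight saving runs 20 March – 11 September; the standard-time date in Zeloth Prefecture, 12 April 2017, is inside that window, so Zeloth Prefecture is at UTC+06:00.
00:15 UTC + 6h = 06:15 Zeloth Prefecture.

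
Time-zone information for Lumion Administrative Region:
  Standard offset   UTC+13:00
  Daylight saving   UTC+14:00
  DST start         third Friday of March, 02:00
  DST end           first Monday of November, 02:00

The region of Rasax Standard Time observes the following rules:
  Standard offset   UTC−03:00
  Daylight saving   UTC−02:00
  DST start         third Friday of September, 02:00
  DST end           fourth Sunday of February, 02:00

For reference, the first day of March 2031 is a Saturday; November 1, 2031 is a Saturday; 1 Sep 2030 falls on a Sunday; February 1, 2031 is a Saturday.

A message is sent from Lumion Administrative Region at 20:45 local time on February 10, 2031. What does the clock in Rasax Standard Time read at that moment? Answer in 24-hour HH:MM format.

05:45

1 March 2031 is a Saturday, so the first Friday is March 7 and the third is March 21.
1 November 2031 is a Saturday, so the first Monday is November 3.
February 10, 2031 does not fall between 21 March and 3 November, so daylight saving is not in effect and Lumion Administrative Region is at UTC+13:00.
20:45 Lumion Administrative Region − 13h = 07:45 UTC.
1 September 2030 is a Sunday, so the first Friday is September 6 and the third is September 20.
1 February 2031 is a Saturday, so the first Sunday is February 2 and the fourth is February 23.
At the standard offset (UTC−03:00), 07:45 UTC − 3h = 04:45 Rasax Standard Time standard time.
The standard-time date in Rasax Standard Time, February 10, 2031, falls between 20 September 2030 and 23 February 2031, so daylight saving is in effect and Rasax Standard Time is at UTC−02:00.
07:45 UTC − 2h = 05:45 Rasax Standard Time.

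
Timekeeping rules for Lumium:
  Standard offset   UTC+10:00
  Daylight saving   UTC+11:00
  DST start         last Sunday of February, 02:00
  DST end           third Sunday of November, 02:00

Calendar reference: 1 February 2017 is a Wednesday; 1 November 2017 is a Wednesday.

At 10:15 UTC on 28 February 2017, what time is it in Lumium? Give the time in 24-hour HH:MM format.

1 February 2017 is a Wednesday, so Sundays fall on 5, 12, 19, 26; the last is February 26.
1 November 2017 is a Wednesday, so the first Sunday is November 5 and the third is November 19.
At the standard offset (UTC+10:00), 10:15 UTC + 10h = 20:15 Lumium standard time.
The standard-time date in Lumium, 28 February 2017, lies within the daylight-saving period (26 February – 19 November), so Lumium is on daylight time, UTC+11:00.
10:15 UTC + 11h = 21:15 local.

21:15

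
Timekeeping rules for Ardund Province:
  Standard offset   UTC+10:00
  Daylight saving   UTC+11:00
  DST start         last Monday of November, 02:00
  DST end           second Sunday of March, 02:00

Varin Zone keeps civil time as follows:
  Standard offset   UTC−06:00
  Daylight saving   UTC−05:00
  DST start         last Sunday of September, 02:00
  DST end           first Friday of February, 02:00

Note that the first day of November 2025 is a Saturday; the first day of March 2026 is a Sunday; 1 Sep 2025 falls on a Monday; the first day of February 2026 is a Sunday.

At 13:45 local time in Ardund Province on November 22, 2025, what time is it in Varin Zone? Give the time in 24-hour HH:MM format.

22:45

1 November 2025 is a Saturday, so Mondays fall on 3, 10, 17, 24; the last is November 24.
1 March 2026 is a Sunday, so the first Sunday is March 1 and the second is March 8.
November 22, 2025 is outside the daylight-saving period (24 November 2025 – 8 March 2026), so Ardund Province is on standard time, UTC+10:00.
13:45 Ardund Province − 10h = 03:45 UTC.
1 September 2025 is a Monday, so Sundays fall on 7, 14, 21, 28; the last is September 28.
1 February 2026 is a Sunday, so the first Friday is February 6.
At the standard offset (UTC−06:00), 03:45 UTC − 6h = 21:45 Varin Zone standard time (rolling into the previous day, 21 November 2025).
The standard-time date in Varin Zone, November 21, 2025, lies within the daylight-saving period (28 September 2025 – 6 February 2026), so Varin Zone is on daylight time, UTC−05:00.
03:45 UTC − 5h = 22:45 Varin Zone (rolling into the previous day, 21 November 2025).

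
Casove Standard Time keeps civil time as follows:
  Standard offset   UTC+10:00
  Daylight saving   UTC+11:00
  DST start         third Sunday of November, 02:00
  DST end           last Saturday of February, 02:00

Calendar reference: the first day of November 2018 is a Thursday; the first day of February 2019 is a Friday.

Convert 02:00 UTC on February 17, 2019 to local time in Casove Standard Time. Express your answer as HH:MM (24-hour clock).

1 November 2018 is a Thursday, so the first Sunday is November 4 and the third is November 18.
1 February 2019 is a Friday, so Saturdays fall on 2, 9, 16, 23; the last is February 23.
At the standard offset (UTC+10:00), 02:00 UTC + 10h = 12:00 Casove Standard Time standard time.
Daylight saving runs 18 November 2018 – 23 February 2019; the standard-time date in Casove Standard Time, February 17, 2019, is inside that window, so Casove Standard Time is at UTC+11:00.
02:00 UTC + 11h = 13:00 local.

13:00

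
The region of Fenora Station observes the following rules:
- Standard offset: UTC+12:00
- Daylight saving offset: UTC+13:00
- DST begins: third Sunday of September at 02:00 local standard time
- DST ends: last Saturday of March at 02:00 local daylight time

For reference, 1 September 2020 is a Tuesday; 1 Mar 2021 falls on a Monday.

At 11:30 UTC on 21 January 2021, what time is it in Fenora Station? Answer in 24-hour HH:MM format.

1 September 2020 is a Tuesday, so the first Sunday is September 6 and the third is September 20.
1 March 2021 is a Monday, so Saturdays fall on 6, 13, 20, 27; the last is March 27.
At the standard offset (UTC+12:00), 11:30 UTC + 12h = 23:30 Fenora Station standard time.
Daylight saving runs 20 September 2020 – 27 March 2021; the standard-time date in Fenora Station, 21 January 2021, is inside that window, so Fenora Station is at UTC+13:00.
11:30 UTC + 13h = 00:30 local (rolling into the next day, 22 January 2021).

00:30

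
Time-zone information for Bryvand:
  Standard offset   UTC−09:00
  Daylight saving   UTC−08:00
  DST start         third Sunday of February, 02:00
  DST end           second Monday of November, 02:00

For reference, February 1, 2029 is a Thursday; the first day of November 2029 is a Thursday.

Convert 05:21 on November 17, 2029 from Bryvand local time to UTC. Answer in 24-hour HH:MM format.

14:21

1 February 2029 is a Thursday, so the first Sunday is February 4 and the third is February 18.
1 November 2029 is a Thursday, so the first Monday is November 5 and the second is November 12.
Daylight saving runs 18 February – 12 November; November 17, 2029 is outside that window, so Bryvand is on standard time at UTC−09:00.
05:21 local + 9h = 14:21 UTC.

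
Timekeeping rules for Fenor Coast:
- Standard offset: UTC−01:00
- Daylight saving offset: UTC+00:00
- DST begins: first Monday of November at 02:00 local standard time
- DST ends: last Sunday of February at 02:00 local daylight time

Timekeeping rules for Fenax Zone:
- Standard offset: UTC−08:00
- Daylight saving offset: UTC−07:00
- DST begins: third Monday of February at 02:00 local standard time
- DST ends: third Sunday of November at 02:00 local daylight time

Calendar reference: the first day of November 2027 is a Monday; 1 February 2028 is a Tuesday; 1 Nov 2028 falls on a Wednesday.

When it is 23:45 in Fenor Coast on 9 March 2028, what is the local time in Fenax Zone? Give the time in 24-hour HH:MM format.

1 November 2027 is a Monday, so the first Monday is November 1.
1 February 2028 is a Tuesday, so Sundays fall on 6, 13, 20, 27; the last is February 27.
9 March 2028 is outside the daylight-saving period (1 November 2027 – 27 February 2028), so Fenor Coast is on standard time, UTC−01:00.
23:45 Fenor Coast + 1h = 00:45 UTC (rolling into the next day, 10 March 2028).
1 February 2028 is a Tuesday, so the first Monday is February 7 and the third is February 21.
1 November 2028 is a Wednesday, so the first Sunday is November 5 and the third is November 19.
At the standard offset (UTC−08:00), 00:45 UTC − 8h = 16:45 Fenax Zone standard time (rolling into the previous day, 9 March 2028).
Daylight saving runs 21 February – 19 November; the standard-time date in Fenax Zone, 9 March 2028, is inside that window, so Fenax Zone is at UTC−07:00.
00:45 UTC − 7h = 17:45 Fenax Zone (rolling into the previous day, 9 March 2028).

17:45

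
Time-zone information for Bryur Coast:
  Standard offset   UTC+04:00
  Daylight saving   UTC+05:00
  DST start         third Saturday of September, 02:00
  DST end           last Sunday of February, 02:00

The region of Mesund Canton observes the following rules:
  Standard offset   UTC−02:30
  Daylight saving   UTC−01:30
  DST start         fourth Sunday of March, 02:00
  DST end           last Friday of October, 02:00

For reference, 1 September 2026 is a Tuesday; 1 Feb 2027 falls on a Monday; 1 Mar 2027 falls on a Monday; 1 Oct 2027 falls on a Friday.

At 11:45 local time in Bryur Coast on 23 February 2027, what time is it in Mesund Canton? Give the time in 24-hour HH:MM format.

1 September 2026 is a Tuesday, so the first Saturday is September 5 and the third is September 19.
1 February 2027 is a Monday, so Sundays fall on 7, 14, 21, 28; the last is February 28.
Daylight saving runs 19 September 2026 – 28 February 2027; 23 February 2027 is inside that window, so Bryur Coast is at UTC+05:00.
11:45 Bryur Coast − 5h = 06:45 UTC.
1 March 2027 is a Monday, so the first Sunday is March 7 and the fourth is March 28.
1 October 2027 is a Friday, so Fridays fall on 1, 8, 15, 22, 29; the last is October 29.
At the standard offset (UTC−02:30), 06:45 UTC − 2h30m = 04:15 Mesund Canton standard time.
The standard-time date in Mesund Canton, 23 February 2027, is outside the daylight-saving period (28 March – 29 October), so Mesund Canton is on standard time, UTC−02:30.
06:45 UTC − 2h30m = 04:15 Mesund Canton.

04:15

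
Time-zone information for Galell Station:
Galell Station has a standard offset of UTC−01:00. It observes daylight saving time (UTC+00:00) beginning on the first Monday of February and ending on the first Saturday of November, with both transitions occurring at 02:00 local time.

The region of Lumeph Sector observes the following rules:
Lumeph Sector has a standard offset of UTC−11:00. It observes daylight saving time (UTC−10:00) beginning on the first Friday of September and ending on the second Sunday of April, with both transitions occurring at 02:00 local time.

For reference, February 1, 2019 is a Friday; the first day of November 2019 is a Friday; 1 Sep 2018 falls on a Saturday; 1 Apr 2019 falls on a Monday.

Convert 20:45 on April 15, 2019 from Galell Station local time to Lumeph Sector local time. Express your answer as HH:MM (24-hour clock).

1 February 2019 is a Friday, so the first Monday is February 4.
1 November 2019 is a Friday, so the first Saturday is November 2.
Daylight saving runs 4 February – 2 November; April 15, 2019 is inside that window, so Galell Station is at UTC+00:00.
20:45 Galell Station − 0h = 20:45 UTC.
1 September 2018 is a Saturday, so the first Friday is September 7.
1 April 2019 is a Monday, so the first Sunday is April 7 and the second is April 14.
At the standard offset (UTC−11:00), 20:45 UTC − 11h = 09:45 Lumeph Sector standard time.
The standard-time date in Lumeph Sector, April 15, 2019, is outside the daylight-saving period (7 September 2018 – 14 April 2019), so Lumeph Sector is on standard time, UTC−11:00.
20:45 UTC − 11h = 09:45 Lumeph Sector.

09:45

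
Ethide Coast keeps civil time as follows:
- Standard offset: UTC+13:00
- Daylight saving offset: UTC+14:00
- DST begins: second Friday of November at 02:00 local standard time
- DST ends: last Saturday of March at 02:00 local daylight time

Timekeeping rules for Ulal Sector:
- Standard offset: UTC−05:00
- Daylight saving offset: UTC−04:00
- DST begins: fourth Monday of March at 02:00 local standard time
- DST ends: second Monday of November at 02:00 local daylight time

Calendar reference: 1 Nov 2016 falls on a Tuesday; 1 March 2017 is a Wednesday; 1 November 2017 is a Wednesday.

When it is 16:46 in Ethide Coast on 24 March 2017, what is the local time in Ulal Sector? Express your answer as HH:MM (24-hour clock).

21:46

1 November 2016 is a Tuesday, so the first Friday is November 4 and the second is November 11.
1 March 2017 is a Wednesday, so Saturdays fall on 4, 11, 18, 25; the last is March 25.
24 March 2017 falls between 11 November 2016 and 25 March 2017, so daylight saving is in effect and Ethide Coast is at UTC+14:00.
16:46 Ethide Coast − 14h = 02:46 UTC.
1 March 2017 is a Wednesday, so the first Monday is March 6 and the fourth is March 27.
1 November 2017 is a Wednesday, so the first Monday is November 6 and the second is November 13.
At the standard offset (UTC−05:00), 02:46 UTC − 5h = 21:46 Ulal Sector standard time (rolling into the previous day, 23 March 2017).
Daylight saving runs 27 March – 13 November; the standard-time date in Ulal Sector, 23 March 2017, is outside that window, so Ulal Sector is on standard time at UTC−05:00.
02:46 UTC − 5h = 21:46 Ulal Sector (rolling into the previous day, 23 March 2017).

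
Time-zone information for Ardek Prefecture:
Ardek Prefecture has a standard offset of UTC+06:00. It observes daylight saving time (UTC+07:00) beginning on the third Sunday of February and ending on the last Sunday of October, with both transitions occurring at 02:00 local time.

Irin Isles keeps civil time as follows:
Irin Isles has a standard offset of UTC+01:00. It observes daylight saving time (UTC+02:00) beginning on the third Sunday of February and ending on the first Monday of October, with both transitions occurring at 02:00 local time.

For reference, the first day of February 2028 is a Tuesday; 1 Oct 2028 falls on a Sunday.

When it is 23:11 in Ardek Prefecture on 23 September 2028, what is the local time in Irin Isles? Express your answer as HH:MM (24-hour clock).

18:11

1 February 2028 is a Tuesday, so the first Sunday is February 6 and the third is February 20.
1 October 2028 is a Sunday, so Sundays fall on 1, 8, 15, 22, 29; the last is October 29.
23 September 2028 lies within the daylight-saving period (20 February – 29 October), so Ardek Prefecture is on daylight time, UTC+07:00.
23:11 Ardek Prefecture − 7h = 16:11 UTC.
1 February 2028 is a Tuesday, so the first Sunday is February 6 and the third is February 20.
1 October 2028 is a Sunday, so the first Monday is October 2.
At the standard offset (UTC+01:00), 16:11 UTC + 1h = 17:11 Irin Isles standard time.
The standard-time date in Irin Isles, 23 September 2028, falls between 20 February and 2 October, so daylight saving is in effect and Irin Isles is at UTC+02:00.
16:11 UTC + 2h = 18:11 Irin Isles.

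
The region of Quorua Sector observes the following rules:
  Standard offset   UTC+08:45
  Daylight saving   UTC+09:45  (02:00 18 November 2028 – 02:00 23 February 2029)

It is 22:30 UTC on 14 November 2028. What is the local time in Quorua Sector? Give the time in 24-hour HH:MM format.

07:15

At the standard offset (UTC+08:45), 22:30 UTC + 8h45m = 07:15 Quorua Sector standard time (rolling into the next day, 15 November 2028).
The standard-time date in Quorua Sector, 15 November 2028, does not fall between 18 November 2028 and 23 February 2029, so daylight saving is not in effect and Quorua Sector is at UTC+08:45.
22:30 UTC + 8h45m = 07:15 local (rolling into the next day, 15 November 2028).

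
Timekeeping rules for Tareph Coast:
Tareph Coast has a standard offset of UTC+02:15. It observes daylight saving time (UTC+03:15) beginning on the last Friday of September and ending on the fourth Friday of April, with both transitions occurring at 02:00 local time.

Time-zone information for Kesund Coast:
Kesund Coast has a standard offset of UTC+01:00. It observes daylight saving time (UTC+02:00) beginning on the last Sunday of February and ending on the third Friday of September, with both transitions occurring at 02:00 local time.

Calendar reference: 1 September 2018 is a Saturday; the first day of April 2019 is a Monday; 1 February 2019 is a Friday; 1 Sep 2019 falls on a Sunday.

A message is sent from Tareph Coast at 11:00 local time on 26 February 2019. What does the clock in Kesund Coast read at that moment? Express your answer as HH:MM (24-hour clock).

1 September 2018 is a Saturday, so Fridays fall on 7, 14, 21, 28; the last is September 28.
1 April 2019 is a Monday, so the first Friday is April 5 and the fourth is April 26.
Daylight saving runs 28 September 2018 – 26 April 2019; 26 February 2019 is inside that window, so Tareph Coast is at UTC+03:15.
11:00 Tareph Coast − 3h15m = 07:45 UTC.
1 February 2019 is a Friday, so Sundays fall on 3, 10, 17, 24; the last is February 24.
1 September 2019 is a Sunday, so the first Friday is September 6 and the third is September 20.
At the standard offset (UTC+01:00), 07:45 UTC + 1h = 08:45 Kesund Coast standard time.
The standard-time date in Kesund Coast, 26 February 2019, lies within the daylight-saving period (24 February – 20 September), so Kesund Coast is on daylight time, UTC+02:00.
07:45 UTC + 2h = 09:45 Kesund Coast.

09:45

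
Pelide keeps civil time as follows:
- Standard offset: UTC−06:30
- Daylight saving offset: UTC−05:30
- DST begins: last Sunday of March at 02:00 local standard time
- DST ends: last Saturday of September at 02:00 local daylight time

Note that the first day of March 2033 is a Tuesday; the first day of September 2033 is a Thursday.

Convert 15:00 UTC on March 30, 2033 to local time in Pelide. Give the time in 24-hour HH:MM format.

09:30

1 March 2033 is a Tuesday, so Sundays fall on 6, 13, 20, 27; the last is March 27.
1 September 2033 is a Thursday, so Saturdays fall on 3, 10, 17, 24; the last is September 24.
At the standard offset (UTC−06:30), 15:00 UTC − 6h30m = 08:30 Pelide standard time.
The standard-time date in Pelide, March 30, 2033, lies within the daylight-saving period (27 March – 24 September), so Pelide is on daylight time, UTC−05:30.
15:00 UTC − 5h30m = 09:30 local.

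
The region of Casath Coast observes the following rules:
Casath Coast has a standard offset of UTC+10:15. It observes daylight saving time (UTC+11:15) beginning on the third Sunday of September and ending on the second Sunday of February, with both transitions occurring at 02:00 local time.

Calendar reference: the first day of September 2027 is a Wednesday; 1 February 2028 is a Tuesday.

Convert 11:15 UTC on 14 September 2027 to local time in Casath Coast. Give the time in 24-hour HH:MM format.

21:30

1 September 2027 is a Wednesday, so the first Sunday is September 5 and the third is September 19.
1 February 2028 is a Tuesday, so the first Sunday is February 6 and the second is February 13.
At the standard offset (UTC+10:15), 11:15 UTC + 10h15m = 21:30 Casath Coast standard time.
The standard-time date in Casath Coast, 14 September 2027, does not fall between 19 September 2027 and 13 February 2028, so daylight saving is not in effect and Casath Coast is at UTC+10:15.
11:15 UTC + 10h15m = 21:30 local.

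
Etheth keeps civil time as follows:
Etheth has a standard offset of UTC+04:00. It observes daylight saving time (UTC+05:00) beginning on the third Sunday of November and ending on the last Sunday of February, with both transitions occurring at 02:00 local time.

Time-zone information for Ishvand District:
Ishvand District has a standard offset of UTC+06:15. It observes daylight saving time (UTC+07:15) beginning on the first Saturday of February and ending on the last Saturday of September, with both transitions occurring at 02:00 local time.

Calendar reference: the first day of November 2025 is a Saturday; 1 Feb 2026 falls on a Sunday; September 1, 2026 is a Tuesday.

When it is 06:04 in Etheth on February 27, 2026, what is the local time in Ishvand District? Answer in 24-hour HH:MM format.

09:19

1 November 2025 is a Saturday, so the first Sunday is November 2 and the third is November 16.
1 February 2026 is a Sunday, so Sundays fall on 1, 8, 15, 22; the last is February 22.
February 27, 2026 does not fall between 16 November 2025 and 22 February 2026, so daylight saving is not in effect and Etheth is at UTC+04:00.
06:04 Etheth − 4h = 02:04 UTC.
1 February 2026 is a Sunday, so the first Saturday is February 7.
1 September 2026 is a Tuesday, so Saturdays fall on 5, 12, 19, 26; the last is September 26.
At the standard offset (UTC+06:15), 02:04 UTC + 6h15m = 08:19 Ishvand District standard time.
Daylight saving runs 7 February – 26 September; the standard-time date in Ishvand District, February 27, 2026, is inside that window, so Ishvand District is at UTC+07:15.
02:04 UTC + 7h15m = 09:19 Ishvand District.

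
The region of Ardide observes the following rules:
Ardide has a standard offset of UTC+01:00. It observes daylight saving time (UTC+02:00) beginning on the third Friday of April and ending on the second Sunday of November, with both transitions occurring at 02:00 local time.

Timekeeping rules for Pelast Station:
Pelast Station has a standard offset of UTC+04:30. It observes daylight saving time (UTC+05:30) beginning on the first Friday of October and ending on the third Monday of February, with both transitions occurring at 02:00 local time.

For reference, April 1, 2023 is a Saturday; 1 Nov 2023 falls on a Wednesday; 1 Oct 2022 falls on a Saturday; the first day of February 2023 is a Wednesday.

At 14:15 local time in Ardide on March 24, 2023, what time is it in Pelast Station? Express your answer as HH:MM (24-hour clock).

1 April 2023 is a Saturday, so the first Friday is April 7 and the third is April 21.
1 November 2023 is a Wednesday, so the first Sunday is November 5 and the second is November 12.
March 24, 2023 does not fall between 21 April and 12 November, so daylight saving is not in effect and Ardide is at UTC+01:00.
14:15 Ardide − 1h = 13:15 UTC.
1 October 2022 is a Saturday, so the first Friday is October 7.
1 February 2023 is a Wednesday, so the first Monday is February 6 and the third is February 20.
At the standard offset (UTC+04:30), 13:15 UTC + 4h30m = 17:45 Pelast Station standard time.
Daylight saving runs 7 October 2022 – 20 February 2023; the standard-time date in Pelast Station, March 24, 2023, is outside that window, so Pelast Station is on standard time at UTC+04:30.
13:15 UTC + 4h30m = 17:45 Pelast Station.

17:45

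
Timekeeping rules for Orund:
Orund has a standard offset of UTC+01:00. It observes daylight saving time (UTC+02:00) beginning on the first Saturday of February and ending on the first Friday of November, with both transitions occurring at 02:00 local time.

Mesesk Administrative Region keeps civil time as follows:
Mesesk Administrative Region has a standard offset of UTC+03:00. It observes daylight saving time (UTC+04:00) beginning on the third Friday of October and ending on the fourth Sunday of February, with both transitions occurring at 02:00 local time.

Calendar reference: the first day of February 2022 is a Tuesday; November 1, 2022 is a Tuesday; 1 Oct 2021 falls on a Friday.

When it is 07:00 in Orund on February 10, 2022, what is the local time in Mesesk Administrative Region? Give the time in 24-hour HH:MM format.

1 February 2022 is a Tuesday, so the first Saturday is February 5.
1 November 2022 is a Tuesday, so the first Friday is November 4.
February 10, 2022 lies within the daylight-saving period (5 February – 4 November), so Orund is on daylight time, UTC+02:00.
07:00 Orund − 2h = 05:00 UTC.
1 October 2021 is a Friday, so the first Friday is October 1 and the third is October 15.
1 February 2022 is a Tuesday, so the first Sunday is February 6 and the fourth is February 27.
At the standard offset (UTC+03:00), 05:00 UTC + 3h = 08:00 Mesesk Administrative Region standard time.
The standard-time date in Mesesk Administrative Region, February 10, 2022, falls between 15 October 2021 and 27 February 2022, so daylight saving is in effect and Mesesk Administrative Region is at UTC+04:00.
05:00 UTC + 4h = 09:00 Mesesk Administrative Region.

09:00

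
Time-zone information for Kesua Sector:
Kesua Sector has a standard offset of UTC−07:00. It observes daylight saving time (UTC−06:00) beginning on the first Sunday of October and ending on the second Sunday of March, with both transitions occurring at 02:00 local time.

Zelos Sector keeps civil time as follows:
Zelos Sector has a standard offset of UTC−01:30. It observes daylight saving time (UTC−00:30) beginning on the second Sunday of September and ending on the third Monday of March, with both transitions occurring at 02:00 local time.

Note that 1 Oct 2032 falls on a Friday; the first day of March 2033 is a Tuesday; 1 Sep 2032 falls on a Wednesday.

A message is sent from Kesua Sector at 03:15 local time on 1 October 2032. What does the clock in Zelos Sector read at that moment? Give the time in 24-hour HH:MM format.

1 October 2032 is a Friday, so the first Sunday is October 3.
1 March 2033 is a Tuesday, so the first Sunday is March 6 and the second is March 13.
1 October 2032 does not fall between 3 October 2032 and 13 March 2033, so daylight saving is not in effect and Kesua Sector is at UTC−07:00.
03:15 Kesua Sector + 7h = 10:15 UTC.
1 September 2032 is a Wednesday, so the first Sunday is September 5 and the second is September 12.
1 March 2033 is a Tuesday, so the first Monday is March 7 and the third is March 21.
At the standard offset (UTC−01:30), 10:15 UTC − 1h30m = 08:45 Zelos Sector standard time.
The standard-time date in Zelos Sector, 1 October 2032, lies within the daylight-saving period (12 September 2032 – 21 March 2033), so Zelos Sector is on daylight time, UTC−00:30.
10:15 UTC − 0h30m = 09:45 Zelos Sector.

09:45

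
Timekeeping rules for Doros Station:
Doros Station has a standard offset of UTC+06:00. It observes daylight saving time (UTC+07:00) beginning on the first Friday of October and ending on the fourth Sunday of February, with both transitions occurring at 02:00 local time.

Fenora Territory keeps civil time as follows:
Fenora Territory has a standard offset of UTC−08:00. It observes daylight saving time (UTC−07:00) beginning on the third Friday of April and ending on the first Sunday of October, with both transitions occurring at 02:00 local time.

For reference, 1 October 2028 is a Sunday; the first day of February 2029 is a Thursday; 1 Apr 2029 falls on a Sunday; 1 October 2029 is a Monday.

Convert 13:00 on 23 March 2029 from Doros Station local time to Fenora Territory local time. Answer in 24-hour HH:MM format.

23:00

1 October 2028 is a Sunday, so the first Friday is October 6.
1 February 2029 is a Thursday, so the first Sunday is February 4 and the fourth is February 25.
Daylight saving runs 6 October 2028 – 25 February 2029; 23 March 2029 is outside that window, so Doros Station is on standard time at UTC+06:00.
13:00 Doros Station − 6h = 07:00 UTC.
1 April 2029 is a Sunday, so the first Friday is April 6 and the third is April 20.
1 October 2029 is a Monday, so the first Sunday is October 7.
At the standard offset (UTC−08:00), 07:00 UTC − 8h = 23:00 Fenora Territory standard time (rolling into the previous day, 22 March 2029).
Daylight saving runs 20 April – 7 October; the standard-time date in Fenora Territory, 22 March 2029, is outside that window, so Fenora Territory is on standard time at UTC−08:00.
07:00 UTC − 8h = 23:00 Fenora Territory (rolling into the previous day, 22 March 2029).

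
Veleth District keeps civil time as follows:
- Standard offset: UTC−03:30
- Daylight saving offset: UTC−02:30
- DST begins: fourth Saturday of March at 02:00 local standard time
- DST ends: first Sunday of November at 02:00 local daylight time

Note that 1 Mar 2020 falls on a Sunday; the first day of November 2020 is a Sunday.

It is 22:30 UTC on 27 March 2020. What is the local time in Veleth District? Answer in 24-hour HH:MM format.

1 March 2020 is a Sunday, so the first Saturday is March 7 and the fourth is March 28.
1 November 2020 is a Sunday, so the first Sunday is November 1.
At the standard offset (UTC−03:30), 22:30 UTC − 3h30m = 19:00 Veleth District standard time.
Daylight saving runs 28 March – 1 November; the standard-time date in Veleth District, 27 March 2020, is outside that window, so Veleth District is on standard time at UTC−03:30.
22:30 UTC − 3h30m = 19:00 local.

19:00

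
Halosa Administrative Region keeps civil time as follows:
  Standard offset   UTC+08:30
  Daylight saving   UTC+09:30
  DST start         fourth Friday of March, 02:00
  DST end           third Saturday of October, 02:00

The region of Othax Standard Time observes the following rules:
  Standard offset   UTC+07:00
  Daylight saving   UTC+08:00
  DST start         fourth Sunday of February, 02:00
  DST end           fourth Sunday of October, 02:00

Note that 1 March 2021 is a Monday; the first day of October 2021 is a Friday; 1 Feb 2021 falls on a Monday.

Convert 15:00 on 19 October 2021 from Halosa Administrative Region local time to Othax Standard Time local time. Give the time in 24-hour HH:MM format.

14:30

1 March 2021 is a Monday, so the first Friday is March 5 and the fourth is March 26.
1 October 2021 is a Friday, so the first Saturday is October 2 and the third is October 16.
19 October 2021 does not fall between 26 March and 16 October, so daylight saving is not in effect and Halosa Administrative Region is at UTC+08:30.
15:00 Halosa Administrative Region − 8h30m = 06:30 UTC.
1 February 2021 is a Monday, so the first Sunday is February 7 and the fourth is February 28.
1 October 2021 is a Friday, so the first Sunday is October 3 and the fourth is October 24.
At the standard offset (UTC+07:00), 06:30 UTC + 7h = 13:30 Othax Standard Time standard time.
The standard-time date in Othax Standard Time, 19 October 2021, lies within the daylight-saving period (28 February – 24 October), so Othax Standard Time is on daylight time, UTC+08:00.
06:30 UTC + 8h = 14:30 Othax Standard Time.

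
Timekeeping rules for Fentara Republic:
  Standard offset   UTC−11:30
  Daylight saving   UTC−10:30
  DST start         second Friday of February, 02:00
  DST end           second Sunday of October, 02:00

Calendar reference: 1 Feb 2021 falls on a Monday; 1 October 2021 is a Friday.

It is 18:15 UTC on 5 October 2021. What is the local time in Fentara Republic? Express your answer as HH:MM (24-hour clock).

1 February 2021 is a Monday, so the first Friday is February 5 and the second is February 12.
1 October 2021 is a Friday, so the first Sunday is October 3 and the second is October 10.
At the standard offset (UTC−11:30), 18:15 UTC − 11h30m = 06:45 Fentara Republic standard time.
The standard-time date in Fentara Republic, 5 October 2021, lies within the daylight-saving period (12 February – 10 October), so Fentara Republic is on daylight time, UTC−10:30.
18:15 UTC − 10h30m = 07:45 local.

07:45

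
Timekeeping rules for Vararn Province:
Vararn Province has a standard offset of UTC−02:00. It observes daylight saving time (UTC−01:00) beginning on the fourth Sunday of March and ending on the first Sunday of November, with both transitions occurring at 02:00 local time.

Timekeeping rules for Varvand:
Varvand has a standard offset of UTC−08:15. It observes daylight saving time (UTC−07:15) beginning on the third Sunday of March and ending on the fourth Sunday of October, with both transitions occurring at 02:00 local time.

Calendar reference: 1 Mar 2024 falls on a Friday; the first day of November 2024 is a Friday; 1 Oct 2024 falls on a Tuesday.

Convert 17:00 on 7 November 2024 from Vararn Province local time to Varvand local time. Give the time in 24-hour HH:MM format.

10:45

1 March 2024 is a Friday, so the first Sunday is March 3 and the fourth is March 24.
1 November 2024 is a Friday, so the first Sunday is November 3.
7 November 2024 is outside the daylight-saving period (24 March – 3 November), so Vararn Province is on standard time, UTC−02:00.
17:00 Vararn Province + 2h = 19:00 UTC.
1 March 2024 is a Friday, so the first Sunday is March 3 and the third is March 17.
1 October 2024 is a Tuesday, so the first Sunday is October 6 and the fourth is October 27.
At the standard offset (UTC−08:15), 19:00 UTC − 8h15m = 10:45 Varvand standard time.
The standard-time date in Varvand, 7 November 2024, does not fall between 17 March and 27 October, so daylight saving is not in effect and Varvand is at UTC−08:15.
19:00 UTC − 8h15m = 10:45 Varvand.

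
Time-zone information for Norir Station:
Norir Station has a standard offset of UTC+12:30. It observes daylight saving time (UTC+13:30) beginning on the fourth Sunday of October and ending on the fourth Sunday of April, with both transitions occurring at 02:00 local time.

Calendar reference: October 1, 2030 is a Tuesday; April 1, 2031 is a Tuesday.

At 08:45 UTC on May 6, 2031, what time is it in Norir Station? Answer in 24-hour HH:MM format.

21:15

1 October 2030 is a Tuesday, so the first Sunday is October 6 and the fourth is October 27.
1 April 2031 is a Tuesday, so the first Sunday is April 6 and the fourth is April 27.
At the standard offset (UTC+12:30), 08:45 UTC + 12h30m = 21:15 Norir Station standard time.
The standard-time date in Norir Station, May 6, 2031, is outside the daylight-saving period (27 October 2030 – 27 April 2031), so Norir Station is on standard time, UTC+12:30.
08:45 UTC + 12h30m = 21:15 local.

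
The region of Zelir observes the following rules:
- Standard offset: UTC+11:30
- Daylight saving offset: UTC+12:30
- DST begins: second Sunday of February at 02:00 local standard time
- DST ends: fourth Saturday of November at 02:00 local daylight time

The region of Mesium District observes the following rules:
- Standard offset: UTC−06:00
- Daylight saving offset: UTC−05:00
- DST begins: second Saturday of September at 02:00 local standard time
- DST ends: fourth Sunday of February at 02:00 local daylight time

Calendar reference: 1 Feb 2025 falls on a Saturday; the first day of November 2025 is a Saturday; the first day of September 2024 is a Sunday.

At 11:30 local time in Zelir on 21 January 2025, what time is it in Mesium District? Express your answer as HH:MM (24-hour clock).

19:00

1 February 2025 is a Saturday, so the first Sunday is February 2 and the second is February 9.
1 November 2025 is a Saturday, so the first Saturday is November 1 and the fourth is November 22.
21 January 2025 is outside the daylight-saving period (9 February – 22 November), so Zelir is on standard time, UTC+11:30.
11:30 Zelir − 11h30m = 00:00 UTC.
1 September 2024 is a Sunday, so the first Saturday is September 7 and the second is September 14.
1 February 2025 is a Saturday, so the first Sunday is February 2 and the fourth is February 23.
At the standard offset (UTC−06:00), 00:00 UTC − 6h = 18:00 Mesium District standard time (rolling into the previous day, 20 January 2025).
Daylight saving runs 14 September 2024 – 23 February 2025; the standard-time date in Mesium District, 20 January 2025, is inside that window, so Mesium District is at UTC−05:00.
00:00 UTC − 5h = 19:00 Mesium District (rolling into the previous day, 20 January 2025).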